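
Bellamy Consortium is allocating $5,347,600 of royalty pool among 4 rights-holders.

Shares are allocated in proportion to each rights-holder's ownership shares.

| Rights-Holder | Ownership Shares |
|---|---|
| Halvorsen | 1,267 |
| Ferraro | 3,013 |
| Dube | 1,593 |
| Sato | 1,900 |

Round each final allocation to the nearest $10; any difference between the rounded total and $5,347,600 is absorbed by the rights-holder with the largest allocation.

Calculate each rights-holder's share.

Ownership shares total: 7,773.
Proportional shares: Halvorsen 1,267/7,773 × $5,347,600 = 871,659.49; Ferraro 3,013/7,773 × $5,347,600 = 2,072,857.17; Dube 1,593/7,773 × $5,347,600 = 1,095,938.09; Sato 1,900/7,773 × $5,347,600 = 1,307,145.25.
After rounding ($10): Halvorsen $871,660; Ferraro $2,072,860; Dube $1,095,940; Sato $1,307,150. Sum = $5,347,610.
Difference $5,347,600 − $5,347,610 = −$10 applied to largest allocation (Ferraro): Ferraro becomes $2,072,850.

Halvorsen: $871,660; Ferraro: $2,072,850; Dube: $1,095,940; Sato: $1,307,150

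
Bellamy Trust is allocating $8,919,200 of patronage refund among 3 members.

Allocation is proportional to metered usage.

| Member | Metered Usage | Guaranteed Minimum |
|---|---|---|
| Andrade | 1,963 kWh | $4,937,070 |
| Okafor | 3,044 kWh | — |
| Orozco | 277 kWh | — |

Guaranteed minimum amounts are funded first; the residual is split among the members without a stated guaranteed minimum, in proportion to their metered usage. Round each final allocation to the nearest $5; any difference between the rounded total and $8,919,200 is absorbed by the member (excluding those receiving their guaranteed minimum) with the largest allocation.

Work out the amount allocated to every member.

Minimums first: Andrade $4,937,070. Balance $3,982,130.
Balance split over remaining metered usage 3,321: Okafor 3,649,986.06 → $3,649,985; Orozco 332,143.94 → $332,145.

Andrade: $4,937,070; Okafor: $3,649,985; Orozco: $332,145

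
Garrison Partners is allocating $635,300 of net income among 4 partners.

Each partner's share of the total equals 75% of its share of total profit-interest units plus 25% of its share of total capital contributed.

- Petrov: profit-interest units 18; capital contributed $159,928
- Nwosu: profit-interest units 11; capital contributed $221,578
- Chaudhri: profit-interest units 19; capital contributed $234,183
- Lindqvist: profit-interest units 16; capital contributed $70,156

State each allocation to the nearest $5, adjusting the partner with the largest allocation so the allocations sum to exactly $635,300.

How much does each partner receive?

Profit-interest units total 64; capital contributed total 685,845.
Combined weights (75% profit-interest units + 25% capital contributed): Petrov 0.2692; Nwosu 0.2097; Chaudhri 0.3080; Lindqvist 0.2131.
Pro-rata amounts: Petrov 171,044.02; Nwosu 133,206.21; Chaudhri 195,684.60; Lindqvist 135,365.17.
After rounding ($5): Petrov $171,045; Nwosu $133,205; Chaudhri $195,685; Lindqvist $135,365. Sum = $635,300.
Sum already equals the total — no adjustment.

Petrov: $171,045 | Nwosu: $133,205 | Chaudhri: $195,685 | Lindqvist: $135,365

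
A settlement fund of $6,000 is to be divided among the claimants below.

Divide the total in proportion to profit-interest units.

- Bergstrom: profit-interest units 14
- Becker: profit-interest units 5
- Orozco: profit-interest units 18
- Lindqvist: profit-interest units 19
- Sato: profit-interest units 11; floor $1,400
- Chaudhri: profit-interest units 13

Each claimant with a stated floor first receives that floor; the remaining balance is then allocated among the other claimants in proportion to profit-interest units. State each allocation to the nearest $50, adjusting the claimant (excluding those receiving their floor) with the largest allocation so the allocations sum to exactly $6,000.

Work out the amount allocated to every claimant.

Bergstrom: $950 · Becker: $350 · Orozco: $1,200 · Lindqvist: $1,250 · Sato: $1,400 · Chaudhri: $850

Minimums first: Sato $1,400. Residual $4,600.
Residual split over remaining profit-interest units 69: Bergstrom 933.33 → $950; Becker 333.33 → $350; Orozco 1,200.00 → $1,200; Lindqvist 1,266.67 → $1,250; Chaudhri 866.67 → $850.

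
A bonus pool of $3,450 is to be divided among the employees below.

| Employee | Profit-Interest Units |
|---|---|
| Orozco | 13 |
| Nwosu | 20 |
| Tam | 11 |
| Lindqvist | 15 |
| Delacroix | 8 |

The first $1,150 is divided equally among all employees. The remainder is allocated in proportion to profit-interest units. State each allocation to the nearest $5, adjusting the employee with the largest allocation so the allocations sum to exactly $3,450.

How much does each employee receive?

Equal tier: $1,150 ÷ 5 = $230 apiece.
Remainder $2,300 by profit-interest units (total 67): Orozco 446.27 → $445; Nwosu 686.57 → $685; Tam 377.61 → $380; Lindqvist 514.93 → $515; Delacroix 274.63 → $275.
Totals: Orozco $230 + $445 = $675; Nwosu $230 + $685 = $915; Tam $230 + $380 = $610; Lindqvist $230 + $515 = $745; Delacroix $230 + $275 = $505.

Orozco: $675 · Nwosu: $915 · Tam: $610 · Lindqvist: $745 · Delacroix: $505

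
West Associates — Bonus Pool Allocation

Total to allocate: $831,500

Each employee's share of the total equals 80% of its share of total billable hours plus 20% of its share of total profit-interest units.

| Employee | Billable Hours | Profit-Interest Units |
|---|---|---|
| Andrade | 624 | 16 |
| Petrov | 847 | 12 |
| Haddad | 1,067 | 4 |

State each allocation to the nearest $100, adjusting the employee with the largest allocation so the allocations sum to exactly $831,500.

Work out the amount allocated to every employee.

Andrade: $246,700 · Petrov: $284,400 · Haddad: $300,400

Billable hours total 2,538; profit-interest units total 32.
Blended shares (80% billable hours + 20% profit-interest units): Andrade 0.2967; Petrov 0.3420; Haddad 0.3613.
Proportional shares: Andrade 246,697.99; Petrov 284,357.93; Haddad 300,444.08.
Rounded to nearest $100: Andrade $246,700; Petrov $284,400; Haddad $300,400. Sum = $831,500.
Sum already equals the total — no adjustment.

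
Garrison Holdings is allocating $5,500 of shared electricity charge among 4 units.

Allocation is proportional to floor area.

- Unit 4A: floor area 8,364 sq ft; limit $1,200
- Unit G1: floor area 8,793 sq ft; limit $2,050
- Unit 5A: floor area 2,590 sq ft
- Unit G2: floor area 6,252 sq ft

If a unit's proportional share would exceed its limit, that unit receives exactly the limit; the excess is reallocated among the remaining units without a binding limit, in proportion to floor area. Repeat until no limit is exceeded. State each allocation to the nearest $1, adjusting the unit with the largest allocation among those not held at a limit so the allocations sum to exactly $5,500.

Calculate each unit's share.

Sum of floor area: 25,999.
Proportional shares (ignoring caps): Unit 4A 1,769.38; Unit G1 1,860.13; Unit 5A 547.91; Unit G2 1,322.59.
Cap binds for Unit 4A ($1,200); remaining pool $4,300 reallocated over remaining floor area 17,635.
Cap binds for Unit G1 ($2,050); remaining pool $2,250 reallocated over remaining floor area 8,842.
Redistributed shares: Unit 5A 659.07 → $659; Unit G2 1,590.93 → $1,591.

Unit 4A: $1,200 · Unit G1: $2,050 · Unit 5A: $659 · Unit G2: $1,591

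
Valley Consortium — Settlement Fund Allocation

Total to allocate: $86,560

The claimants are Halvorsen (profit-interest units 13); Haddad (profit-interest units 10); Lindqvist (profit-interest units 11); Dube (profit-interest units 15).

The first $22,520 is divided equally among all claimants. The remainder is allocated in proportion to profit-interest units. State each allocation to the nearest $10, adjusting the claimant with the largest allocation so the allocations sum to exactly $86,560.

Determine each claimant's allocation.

Halvorsen: $22,620 · Haddad: $18,700 · Lindqvist: $20,010 · Dube: $25,230

First tranche $22,520 split equally: $5,630 each.
Remainder $64,040 by profit-interest units (total 49): Halvorsen 16,990.20 → $16,990; Haddad 13,069.39 → $13,070; Lindqvist 14,376.33 → $14,380; Dube 19,604.08 → $19,600.
Totals: Halvorsen $5,630 + $16,990 = $22,620; Haddad $5,630 + $13,070 = $18,700; Lindqvist $5,630 + $14,380 = $20,010; Dube $5,630 + $19,600 = $25,230.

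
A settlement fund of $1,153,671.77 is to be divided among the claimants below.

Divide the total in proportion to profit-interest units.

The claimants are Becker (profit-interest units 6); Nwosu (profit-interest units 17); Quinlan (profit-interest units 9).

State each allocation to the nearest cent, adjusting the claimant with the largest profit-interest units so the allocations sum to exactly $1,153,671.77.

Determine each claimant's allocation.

Combined profit-interest units = 6 + 17 + 9 = 32.
Proportional shares: Becker 216,313.4569; Nwosu 612,888.1278; Quinlan 324,470.1853.
Rounded to nearest cent: Becker $216,313.46; Nwosu $612,888.13; Quinlan $324,470.19. Sum = $1,153,671.78.
Difference $1,153,671.77 − $1,153,671.78 = −$0.01 applied to largest profit-interest units (Nwosu): Nwosu becomes $612,888.12.

Becker: $216,313.46 | Nwosu: $612,888.12 | Quinlan: $324,470.19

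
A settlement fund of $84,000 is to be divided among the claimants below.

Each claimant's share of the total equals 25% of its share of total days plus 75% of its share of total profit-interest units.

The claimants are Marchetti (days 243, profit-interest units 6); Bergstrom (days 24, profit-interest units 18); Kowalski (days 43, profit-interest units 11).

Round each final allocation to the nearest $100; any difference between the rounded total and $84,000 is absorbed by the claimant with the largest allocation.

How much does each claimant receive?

Marchetti: $27,300 | Bergstrom: $34,000 | Kowalski: $22,700

Totals — days 310, profit-interest units 35.
Blended shares (25% days + 75% profit-interest units): Marchetti 0.3245; Bergstrom 0.4051; Kowalski 0.2704.
Unrounded shares: Marchetti 27,261.29; Bergstrom 34,025.81; Kowalski 22,712.90.
After rounding ($100): Marchetti $27,300; Bergstrom $34,000; Kowalski $22,700. Sum = $84,000.
Sum already equals the total — no adjustment.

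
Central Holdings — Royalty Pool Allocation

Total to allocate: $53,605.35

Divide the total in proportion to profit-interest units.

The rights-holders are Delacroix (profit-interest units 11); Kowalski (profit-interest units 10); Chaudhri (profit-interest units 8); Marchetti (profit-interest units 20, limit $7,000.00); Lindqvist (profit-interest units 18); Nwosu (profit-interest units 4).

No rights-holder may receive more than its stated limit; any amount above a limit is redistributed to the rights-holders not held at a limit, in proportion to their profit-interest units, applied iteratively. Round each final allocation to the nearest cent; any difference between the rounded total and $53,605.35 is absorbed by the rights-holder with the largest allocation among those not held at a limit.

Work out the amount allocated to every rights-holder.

Delacroix: $10,052.13 · Kowalski: $9,138.30 · Chaudhri: $7,310.64 · Marchetti: $7,000.00 · Lindqvist: $16,448.96 · Nwosu: $3,655.32

Sum of profit-interest units: 71.
Proportional shares (ignoring caps): Delacroix 8,305.0542; Kowalski 7,550.0493; Chaudhri 6,040.0394; Marchetti 15,100.0986; Lindqvist 13,590.0887; Nwosu 3,020.0197.
Held at cap: Marchetti ($7,000.00); balance $46,605.35 reallocated over remaining profit-interest units 51.
Remaining shares: Delacroix 10,052.1343 → $10,052.13; Kowalski 9,138.3039 → $9,138.30; Chaudhri 7,310.6431 → $7,310.64; Lindqvist 16,448.9471 → $16,448.95; Nwosu 3,655.3216 → $3,655.32.
Rounding difference +$0.01 applied to Lindqvist → $16,448.96.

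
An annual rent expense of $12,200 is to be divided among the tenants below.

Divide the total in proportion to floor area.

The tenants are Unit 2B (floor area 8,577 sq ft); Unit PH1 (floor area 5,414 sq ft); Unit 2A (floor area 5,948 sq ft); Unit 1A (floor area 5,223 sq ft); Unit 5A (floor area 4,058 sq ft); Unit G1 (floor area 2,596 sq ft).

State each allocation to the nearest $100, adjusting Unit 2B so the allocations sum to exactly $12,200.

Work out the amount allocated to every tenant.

Unit 2B: $3,200 · Unit PH1: $2,100 · Unit 2A: $2,300 · Unit 1A: $2,000 · Unit 5A: $1,600 · Unit G1: $1,000

Total floor area = 31,816.
Proportional shares: Unit 2B 8,577/31,816 × $12,200 = 3,288.89; Unit PH1 5,414/31,816 × $12,200 = 2,076.02; Unit 2A 5,948/31,816 × $12,200 = 2,280.79; Unit 1A 5,223/31,816 × $12,200 = 2,002.78; Unit 5A 4,058/31,816 × $12,200 = 1,556.06; Unit G1 2,596/31,816 × $12,200 = 995.45.
Rounded to nearest $100: Unit 2B $3,300; Unit PH1 $2,100; Unit 2A $2,300; Unit 1A $2,000; Unit 5A $1,600; Unit G1 $1,000. Sum = $12,300.
Difference $12,200 − $12,300 = −$100 applied to Unit 2B: Unit 2B becomes $3,200.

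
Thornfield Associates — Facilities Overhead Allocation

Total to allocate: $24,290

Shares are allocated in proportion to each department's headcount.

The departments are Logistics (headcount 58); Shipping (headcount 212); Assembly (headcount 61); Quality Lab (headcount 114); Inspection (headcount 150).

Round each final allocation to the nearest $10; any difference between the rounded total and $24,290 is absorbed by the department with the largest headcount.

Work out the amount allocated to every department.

Logistics: $2,370 · Shipping: $8,660 · Assembly: $2,490 · Quality Lab: $4,650 · Inspection: $6,120

Total headcount = 595.
Pro-rata amounts: Logistics 58/595 × $24,290 = 2,367.76; Shipping 212/595 × $24,290 = 8,654.59; Assembly 61/595 × $24,290 = 2,490.24; Quality Lab 114/595 × $24,290 = 4,653.88; Inspection 150/595 × $24,290 = 6,123.53.
Rounded to nearest $10: Logistics $2,370; Shipping $8,650; Assembly $2,490; Quality Lab $4,650; Inspection $6,120. Sum = $24,280.
Difference $24,290 − $24,280 = +$10 applied to largest headcount (Shipping): Shipping becomes $8,660.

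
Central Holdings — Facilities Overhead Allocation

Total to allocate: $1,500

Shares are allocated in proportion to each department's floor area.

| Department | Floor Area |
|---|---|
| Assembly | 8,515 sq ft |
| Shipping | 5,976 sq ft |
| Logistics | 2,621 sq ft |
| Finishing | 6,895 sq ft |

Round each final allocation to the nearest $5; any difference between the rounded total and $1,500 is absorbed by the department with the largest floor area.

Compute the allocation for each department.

Floor area total: 8,515 + 5,976 + 2,621 + 6,895 = 24,007.
Unrounded shares: Assembly 532.03; Shipping 373.39; Logistics 163.76; Finishing 430.81.
At nearest $5: Assembly $530; Shipping $375; Logistics $165; Finishing $430. Sum = $1,500.
Rounded total matches; no reconciliation needed.

Assembly: $530 · Shipping: $375 · Logistics: $165 · Finishing: $430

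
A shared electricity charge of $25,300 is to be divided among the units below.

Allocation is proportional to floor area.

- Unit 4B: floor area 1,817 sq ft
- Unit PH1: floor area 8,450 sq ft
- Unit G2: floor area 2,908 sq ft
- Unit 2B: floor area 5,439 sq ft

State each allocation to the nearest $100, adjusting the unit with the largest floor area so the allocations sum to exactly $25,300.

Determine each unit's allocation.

Total floor area = 18,614.
Pro-rata amounts: Unit 4B 1,817/18,614 × $25,300 = 2,469.65; Unit PH1 8,450/18,614 × $25,300 = 11,485.17; Unit G2 2,908/18,614 × $25,300 = 3,952.53; Unit 2B 5,439/18,614 × $25,300 = 7,392.65.
At nearest $100: Unit 4B $2,500; Unit PH1 $11,500; Unit G2 $4,000; Unit 2B $7,400. Sum = $25,400.
Difference $25,300 − $25,400 = −$100 applied to largest floor area (Unit PH1): Unit PH1 becomes $11,400.

Unit 4B: $2,500 | Unit PH1: $11,400 | Unit G2: $4,000 | Unit 2B: $7,400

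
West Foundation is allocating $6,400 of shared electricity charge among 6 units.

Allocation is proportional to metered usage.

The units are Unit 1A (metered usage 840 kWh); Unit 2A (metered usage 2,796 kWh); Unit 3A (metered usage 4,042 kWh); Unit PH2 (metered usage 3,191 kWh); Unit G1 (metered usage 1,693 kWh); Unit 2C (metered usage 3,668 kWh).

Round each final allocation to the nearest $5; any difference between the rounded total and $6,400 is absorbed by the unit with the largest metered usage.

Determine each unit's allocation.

Unit 1A: $330 · Unit 2A: $1,105 · Unit 3A: $1,590 · Unit PH2: $1,260 · Unit G1: $670 · Unit 2C: $1,445

Sum of metered usage: 16,230.
Proportional shares: Unit 1A 840/16,230 × $6,400 = 331.24; Unit 2A 2,796/16,230 × $6,400 = 1,102.55; Unit 3A 4,042/16,230 × $6,400 = 1,593.89; Unit PH2 3,191/16,230 × $6,400 = 1,258.31; Unit G1 1,693/16,230 × $6,400 = 667.60; Unit 2C 3,668/16,230 × $6,400 = 1,446.41.
Rounded to nearest $5: Unit 1A $330; Unit 2A $1,105; Unit 3A $1,595; Unit PH2 $1,260; Unit G1 $670; Unit 2C $1,445. Sum = $6,405.
Difference $6,400 − $6,405 = −$5 applied to largest metered usage (Unit 3A): Unit 3A becomes $1,590.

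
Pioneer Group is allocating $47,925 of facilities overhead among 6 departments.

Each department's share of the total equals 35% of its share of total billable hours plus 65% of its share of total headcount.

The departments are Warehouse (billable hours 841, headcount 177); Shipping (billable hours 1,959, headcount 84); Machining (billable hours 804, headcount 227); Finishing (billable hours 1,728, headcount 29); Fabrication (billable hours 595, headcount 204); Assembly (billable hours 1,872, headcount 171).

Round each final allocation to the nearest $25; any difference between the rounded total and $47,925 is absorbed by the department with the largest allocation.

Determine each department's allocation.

Totals — billable hours 7,799, headcount 892.
Combined weights (35% billable hours + 65% headcount): Warehouse 0.1667; Shipping 0.1491; Machining 0.2015; Finishing 0.0987; Fabrication 0.1754; Assembly 0.2086.
Unrounded shares: Warehouse 7,990.14; Shipping 7,146.86; Machining 9,656.71; Finishing 4,729.27; Fabrication 8,403.98; Assembly 9,998.04.
Rounded to nearest $25: Warehouse $8,000; Shipping $7,150; Machining $9,650; Finishing $4,725; Fabrication $8,400; Assembly $10,000. Sum = $47,925.
Sum already equals the total — no adjustment.

Warehouse: $8,000 · Shipping: $7,150 · Machining: $9,650 · Finishing: $4,725 · Fabrication: $8,400 · Assembly: $10,000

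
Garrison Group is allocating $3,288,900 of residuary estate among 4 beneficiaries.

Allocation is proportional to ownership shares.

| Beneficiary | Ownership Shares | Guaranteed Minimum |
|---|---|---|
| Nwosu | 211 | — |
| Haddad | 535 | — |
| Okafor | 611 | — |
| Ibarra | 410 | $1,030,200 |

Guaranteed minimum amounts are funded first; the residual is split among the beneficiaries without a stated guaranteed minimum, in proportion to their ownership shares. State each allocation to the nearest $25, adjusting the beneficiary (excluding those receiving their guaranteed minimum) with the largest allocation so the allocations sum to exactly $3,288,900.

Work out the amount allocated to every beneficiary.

Minimums first: Ibarra $1,030,200. Residual $2,258,700.
Residual split over remaining ownership shares 1,357: Nwosu 351,205.38 → $351,200; Haddad 890,497.05 → $890,500; Okafor 1,016,997.57 → $1,017,000.

Nwosu: $351,200 | Haddad: $890,500 | Okafor: $1,017,000 | Ibarra: $1,030,200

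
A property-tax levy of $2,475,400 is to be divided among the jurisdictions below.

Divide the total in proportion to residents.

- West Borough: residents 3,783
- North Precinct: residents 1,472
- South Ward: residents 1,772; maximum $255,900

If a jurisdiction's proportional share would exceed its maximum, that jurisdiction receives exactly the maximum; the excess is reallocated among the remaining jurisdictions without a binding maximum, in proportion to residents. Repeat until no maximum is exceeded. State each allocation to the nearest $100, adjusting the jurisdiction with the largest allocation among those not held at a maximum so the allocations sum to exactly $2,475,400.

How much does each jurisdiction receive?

West Borough: $1,597,800 · North Precinct: $621,700 · South Ward: $255,900

Residents total: 7,027.
Proportional shares (ignoring caps): West Borough 1,332,636.72; North Precinct 518,541.17; South Ward 624,222.11.
Held at cap: South Ward ($255,900); residual $2,219,500 reallocated over remaining residents 5,255.
Remaining shares: West Borough 1,597,786.58 → $1,597,800; North Precinct 621,713.42 → $621,700.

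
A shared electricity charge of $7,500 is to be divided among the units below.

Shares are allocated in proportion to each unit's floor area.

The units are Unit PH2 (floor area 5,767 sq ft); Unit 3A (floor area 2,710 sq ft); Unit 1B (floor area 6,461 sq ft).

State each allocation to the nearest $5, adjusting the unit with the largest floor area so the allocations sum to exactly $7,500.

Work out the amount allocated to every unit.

Unit PH2: $2,895 | Unit 3A: $1,360 | Unit 1B: $3,245

Floor area total: 5,767 + 2,710 + 6,461 = 14,938.
Unrounded shares: Unit PH2 2,895.47; Unit 3A 1,360.62; Unit 1B 3,243.91.
At nearest $5: Unit PH2 $2,895; Unit 3A $1,360; Unit 1B $3,245. Sum = $7,500.
Rounded total matches; no reconciliation needed.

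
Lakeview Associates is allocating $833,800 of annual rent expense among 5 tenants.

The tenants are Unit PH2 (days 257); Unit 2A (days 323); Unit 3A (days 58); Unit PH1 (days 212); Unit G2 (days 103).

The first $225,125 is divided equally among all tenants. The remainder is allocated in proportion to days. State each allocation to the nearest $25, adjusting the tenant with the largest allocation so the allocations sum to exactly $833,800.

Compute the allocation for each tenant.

Unit PH2: $209,175; Unit 2A: $251,325; Unit 3A: $82,075; Unit PH1: $180,425; Unit G2: $110,800

First tranche $225,125 split equally: $45,025 each.
Remainder $608,675 by days (total 953): Unit PH2 164,144.25 → $164,150; Unit 2A 206,298.03 → $206,300; Unit 3A 37,044.23 → $37,050; Unit PH1 135,403.04 → $135,400; Unit G2 65,785.44 → $65,775.
Totals: Unit PH2 $45,025 + $164,150 = $209,175; Unit 2A $45,025 + $206,300 = $251,325; Unit 3A $45,025 + $37,050 = $82,075; Unit PH1 $45,025 + $135,400 = $180,425; Unit G2 $45,025 + $65,775 = $110,800.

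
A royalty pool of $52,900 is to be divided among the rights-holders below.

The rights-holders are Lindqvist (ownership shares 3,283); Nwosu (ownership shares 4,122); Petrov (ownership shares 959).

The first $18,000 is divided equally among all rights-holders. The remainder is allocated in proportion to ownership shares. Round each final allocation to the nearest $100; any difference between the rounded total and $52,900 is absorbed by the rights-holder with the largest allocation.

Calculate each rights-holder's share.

Lindqvist: $19,700 · Nwosu: $23,200 · Petrov: $10,000

First tranche $18,000 split equally: $6,000 each.
Remainder $34,900 by ownership shares (total 8,364): Lindqvist 13,698.79 → $13,700; Nwosu 17,199.64 → $17,200; Petrov 4,001.57 → $4,000.
Totals: Lindqvist $6,000 + $13,700 = $19,700; Nwosu $6,000 + $17,200 = $23,200; Petrov $6,000 + $4,000 = $10,000.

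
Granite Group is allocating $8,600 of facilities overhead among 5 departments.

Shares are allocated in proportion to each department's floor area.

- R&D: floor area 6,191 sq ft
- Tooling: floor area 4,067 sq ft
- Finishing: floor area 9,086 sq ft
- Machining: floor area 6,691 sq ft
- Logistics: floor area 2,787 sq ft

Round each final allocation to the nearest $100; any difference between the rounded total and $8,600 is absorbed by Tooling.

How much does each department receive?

Combined floor area = 28,822.
Proportional shares: R&D 6,191/28,822 × $8,600 = 1,847.29; Tooling 4,067/28,822 × $8,600 = 1,213.52; Finishing 9,086/28,822 × $8,600 = 2,711.11; Machining 6,691/28,822 × $8,600 = 1,996.48; Logistics 2,787/28,822 × $8,600 = 831.59.
At nearest $100: R&D $1,800; Tooling $1,200; Finishing $2,700; Machining $2,000; Logistics $800. Sum = $8,500.
Difference $8,600 − $8,500 = +$100 applied to Tooling: Tooling becomes $1,300.

R&D: $1,800 · Tooling: $1,300 · Finishing: $2,700 · Machining: $2,000 · Logistics: $800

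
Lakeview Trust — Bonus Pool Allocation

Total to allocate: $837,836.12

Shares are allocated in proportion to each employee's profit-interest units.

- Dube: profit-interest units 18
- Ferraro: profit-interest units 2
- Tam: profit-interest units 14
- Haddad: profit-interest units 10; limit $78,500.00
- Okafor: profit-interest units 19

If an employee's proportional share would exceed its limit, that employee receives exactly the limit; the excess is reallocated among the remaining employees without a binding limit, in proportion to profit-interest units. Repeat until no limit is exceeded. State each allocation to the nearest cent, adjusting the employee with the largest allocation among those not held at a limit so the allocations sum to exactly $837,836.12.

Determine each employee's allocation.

Dube: $257,887.74 | Ferraro: $28,654.19 | Tam: $200,579.35 | Haddad: $78,500.00 | Okafor: $272,214.84

Combined profit-interest units = 63.
Pro-rata shares before constraints: Dube 239,381.7486; Ferraro 26,597.9721; Tam 186,185.8044; Haddad 132,989.8603; Okafor 252,680.7346.
Held at cap: Haddad ($78,500.00); residual $759,336.12 reallocated over remaining profit-interest units 53.
Shares after redistribution: Dube 257,887.7389 → $257,887.74; Ferraro 28,654.1932 → $28,654.19; Tam 200,579.3525 → $200,579.35; Okafor 272,214.8355 → $272,214.84.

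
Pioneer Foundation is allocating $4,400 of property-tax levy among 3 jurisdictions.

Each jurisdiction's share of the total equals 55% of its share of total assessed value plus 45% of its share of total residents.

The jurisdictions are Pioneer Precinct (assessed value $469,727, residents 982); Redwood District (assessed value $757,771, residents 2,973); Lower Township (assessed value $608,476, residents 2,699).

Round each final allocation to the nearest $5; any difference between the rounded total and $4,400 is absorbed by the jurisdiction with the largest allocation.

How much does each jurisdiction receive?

Assessed value total 1,835,974; residents total 6,654.
Blended shares (55% assessed value + 45% residents): Pioneer Precinct 0.2071; Redwood District 0.4281; Lower Township 0.3648.
Proportional shares: Pioneer Precinct 911.36; Redwood District 1,883.48; Lower Township 1,605.16.
At nearest $5: Pioneer Precinct $910; Redwood District $1,885; Lower Township $1,605. Sum = $4,400.
Sum already equals the total — no adjustment.

Pioneer Precinct: $910 | Redwood District: $1,885 | Lower Township: $1,605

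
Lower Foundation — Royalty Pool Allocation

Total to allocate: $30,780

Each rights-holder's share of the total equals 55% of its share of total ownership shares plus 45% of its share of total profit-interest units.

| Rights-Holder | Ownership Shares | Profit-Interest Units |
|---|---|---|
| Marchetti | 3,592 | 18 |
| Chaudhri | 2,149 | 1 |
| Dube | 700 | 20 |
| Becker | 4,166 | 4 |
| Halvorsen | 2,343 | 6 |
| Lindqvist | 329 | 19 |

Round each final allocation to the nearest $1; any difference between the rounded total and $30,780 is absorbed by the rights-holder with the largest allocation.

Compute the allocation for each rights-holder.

Marchetti: $8,246 · Chaudhri: $2,943 · Dube: $4,966 · Becker: $6,126 · Halvorsen: $4,209 · Lindqvist: $4,290

Ownership shares total 13,279; profit-interest units total 68.
Composite weights (55% ownership shares + 45% profit-interest units): Marchetti 0.2679; Chaudhri 0.0956; Dube 0.1613; Becker 0.1990; Halvorsen 0.1368; Lindqvist 0.1394.
Raw shares: Marchetti 8,245.77; Chaudhri 2,943.39; Dube 4,966.23; Becker 6,125.87; Halvorsen 4,209.17; Lindqvist 4,289.56.
At nearest $1: Marchetti $8,246; Chaudhri $2,943; Dube $4,966; Becker $6,126; Halvorsen $4,209; Lindqvist $4,290. Sum = $30,780.
No rounding difference to absorb.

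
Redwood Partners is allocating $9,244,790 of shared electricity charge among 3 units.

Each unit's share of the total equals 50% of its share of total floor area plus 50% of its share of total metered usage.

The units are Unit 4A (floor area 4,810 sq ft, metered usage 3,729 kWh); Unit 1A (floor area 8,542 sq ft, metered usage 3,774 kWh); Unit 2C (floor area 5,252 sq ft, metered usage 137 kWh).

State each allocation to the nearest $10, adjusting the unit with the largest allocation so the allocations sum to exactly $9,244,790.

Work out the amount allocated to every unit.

Totals — floor area 18,604, metered usage 7,640.
Composite weights (50% floor area + 50% metered usage): Unit 4A 0.3733; Unit 1A 0.4766; Unit 2C 0.1501.
Unrounded shares: Unit 4A 3,451,244.45; Unit 1A 4,405,732.38; Unit 2C 1,387,813.17.
At nearest $10: Unit 4A $3,451,240; Unit 1A $4,405,730; Unit 2C $1,387,810. Sum = $9,244,780.
Difference $9,244,790 − $9,244,780 = +$10 applied to largest allocation (Unit 1A): Unit 1A becomes $4,405,740.

Unit 4A: $3,451,240; Unit 1A: $4,405,740; Unit 2C: $1,387,810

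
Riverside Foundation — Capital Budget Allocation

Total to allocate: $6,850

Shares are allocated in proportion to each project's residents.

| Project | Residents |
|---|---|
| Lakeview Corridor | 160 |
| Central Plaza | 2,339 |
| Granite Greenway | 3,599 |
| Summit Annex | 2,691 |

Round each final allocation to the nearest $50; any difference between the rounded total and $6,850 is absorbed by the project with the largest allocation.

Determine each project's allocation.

Sum of residents: 8,789.
Pro-rata amounts: Lakeview Corridor 160/8,789 × $6,850 = 124.70; Central Plaza 2,339/8,789 × $6,850 = 1,822.98; Granite Greenway 3,599/8,789 × $6,850 = 2,805.00; Summit Annex 2,691/8,789 × $6,850 = 2,097.32.
Rounded to nearest $50: Lakeview Corridor $100; Central Plaza $1,800; Granite Greenway $2,800; Summit Annex $2,100. Sum = $6,800.
Difference $6,850 − $6,800 = +$50 applied to largest allocation (Granite Greenway): Granite Greenway becomes $2,850.

Lakeview Corridor: $100; Central Plaza: $1,800; Granite Greenway: $2,850; Summit Annex: $2,100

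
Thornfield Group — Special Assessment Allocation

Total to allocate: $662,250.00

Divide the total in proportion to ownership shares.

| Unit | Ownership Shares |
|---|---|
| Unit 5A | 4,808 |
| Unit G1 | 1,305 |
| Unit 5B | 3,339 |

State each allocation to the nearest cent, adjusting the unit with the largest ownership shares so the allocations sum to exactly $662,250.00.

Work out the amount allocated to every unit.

Sum of ownership shares: 4,808 + 1,305 + 3,339 = 9,452.
Unrounded shares: Unit 5A 336,870.2920; Unit G1 91,434.2203; Unit 5B 233,945.4877.
At nearest cent: Unit 5A $336,870.29; Unit G1 $91,434.22; Unit 5B $233,945.49. Sum = $662,250.00.
Sum already equals the total — no adjustment.

Unit 5A: $336,870.29 · Unit G1: $91,434.22 · Unit 5B: $233,945.49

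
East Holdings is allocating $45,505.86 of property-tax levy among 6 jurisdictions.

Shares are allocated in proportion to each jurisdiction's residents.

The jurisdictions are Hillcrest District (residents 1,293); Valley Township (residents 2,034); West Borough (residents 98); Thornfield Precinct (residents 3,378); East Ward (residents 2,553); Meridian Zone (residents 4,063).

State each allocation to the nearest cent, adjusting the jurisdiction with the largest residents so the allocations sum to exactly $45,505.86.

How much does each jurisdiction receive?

Total residents = 1,293 + 2,034 + 98 + 3,378 + 2,553 + 4,063 = 13,419.
Unrounded shares: Hillcrest District 4,384.7587; Valley Township 6,897.6019; West Borough 332.3328; Thornfield Precinct 11,455.3093; East Ward 8,657.6094; Meridian Zone 13,778.2479.
After rounding (cent): Hillcrest District $4,384.76; Valley Township $6,897.60; West Borough $332.33; Thornfield Precinct $11,455.31; East Ward $8,657.61; Meridian Zone $13,778.25. Sum = $45,505.86.
No rounding difference to absorb.

Hillcrest District: $4,384.76 | Valley Township: $6,897.60 | West Borough: $332.33 | Thornfield Precinct: $11,455.31 | East Ward: $8,657.61 | Meridian Zone: $13,778.25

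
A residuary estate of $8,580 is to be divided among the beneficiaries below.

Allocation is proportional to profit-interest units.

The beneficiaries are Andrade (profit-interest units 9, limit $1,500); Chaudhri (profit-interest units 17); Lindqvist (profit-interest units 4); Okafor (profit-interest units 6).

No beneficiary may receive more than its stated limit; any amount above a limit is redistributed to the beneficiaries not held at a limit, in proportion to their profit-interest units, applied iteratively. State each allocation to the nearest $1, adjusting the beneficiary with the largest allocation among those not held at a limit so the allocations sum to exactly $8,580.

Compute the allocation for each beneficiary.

Andrade: $1,500 · Chaudhri: $4,458 · Lindqvist: $1,049 · Okafor: $1,573

Profit-interest units total: 36.
Pro-rata shares before constraints: Andrade 2,145.00; Chaudhri 4,051.67; Lindqvist 953.33; Okafor 1,430.00.
Cap binds for Andrade ($1,500); balance $7,080 reallocated over remaining profit-interest units 27.
Remaining shares: Chaudhri 4,457.78 → $4,458; Lindqvist 1,048.89 → $1,049; Okafor 1,573.33 → $1,573.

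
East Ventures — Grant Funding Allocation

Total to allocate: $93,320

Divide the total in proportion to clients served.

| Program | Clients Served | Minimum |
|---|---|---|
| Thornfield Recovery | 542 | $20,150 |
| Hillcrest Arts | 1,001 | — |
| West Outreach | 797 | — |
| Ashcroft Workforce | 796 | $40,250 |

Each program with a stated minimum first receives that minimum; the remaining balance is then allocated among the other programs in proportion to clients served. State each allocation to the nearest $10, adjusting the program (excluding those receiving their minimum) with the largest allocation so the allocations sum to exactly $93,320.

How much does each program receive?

Minimums first: Thornfield Recovery $20,150; Ashcroft Workforce $40,250. Residual $32,920.
Residual split over remaining clients served 1,798: Hillcrest Arts 18,327.54 → $18,330; West Outreach 14,592.46 → $14,590.

Thornfield Recovery: $20,150 | Hillcrest Arts: $18,330 | West Outreach: $14,590 | Ashcroft Workforce: $40,250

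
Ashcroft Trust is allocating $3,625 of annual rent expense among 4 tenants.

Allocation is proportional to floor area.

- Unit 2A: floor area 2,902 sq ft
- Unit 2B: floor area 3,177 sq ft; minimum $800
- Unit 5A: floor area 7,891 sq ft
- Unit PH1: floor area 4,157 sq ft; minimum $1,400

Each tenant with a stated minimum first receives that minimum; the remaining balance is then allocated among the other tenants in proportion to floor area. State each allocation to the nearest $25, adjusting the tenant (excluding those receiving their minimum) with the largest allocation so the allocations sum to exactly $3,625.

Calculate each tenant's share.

Unit 2A: $375 · Unit 2B: $800 · Unit 5A: $1,050 · Unit PH1: $1,400

Guaranteed amounts: Unit 2B $800; Unit PH1 $1,400. Balance $1,425.
Balance split over remaining floor area 10,793: Unit 2A 383.15 → $375; Unit 5A 1,041.85 → $1,050.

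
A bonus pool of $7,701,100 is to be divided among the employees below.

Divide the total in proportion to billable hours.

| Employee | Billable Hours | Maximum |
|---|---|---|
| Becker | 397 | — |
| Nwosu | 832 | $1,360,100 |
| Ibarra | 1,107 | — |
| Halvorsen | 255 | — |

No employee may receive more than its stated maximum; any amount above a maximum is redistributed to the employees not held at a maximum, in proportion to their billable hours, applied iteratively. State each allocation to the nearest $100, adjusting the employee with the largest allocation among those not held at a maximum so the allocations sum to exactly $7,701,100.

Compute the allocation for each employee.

Billable hours total: 2,591.
Pro-rata shares before constraints: Becker 1,179,983.29; Nwosu 2,472,912.08; Ibarra 3,290,280.86; Halvorsen 757,923.77.
Capped: Nwosu ($1,360,100); remaining pool $6,341,000 reallocated over remaining billable hours 1,759.
Remaining shares: Becker 1,431,140.99 → $1,431,100; Ibarra 3,990,612.28 → $3,990,600; Halvorsen 919,246.73 → $919,200.
Rounding difference +$100 applied to Ibarra → $3,990,700.

Becker: $1,431,100 | Nwosu: $1,360,100 | Ibarra: $3,990,700 | Halvorsen: $919,200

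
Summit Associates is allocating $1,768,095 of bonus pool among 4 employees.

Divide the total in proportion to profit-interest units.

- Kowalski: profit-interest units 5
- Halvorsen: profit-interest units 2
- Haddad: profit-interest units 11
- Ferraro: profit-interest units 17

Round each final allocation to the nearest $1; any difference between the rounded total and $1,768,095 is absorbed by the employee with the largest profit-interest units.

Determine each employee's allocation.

Kowalski: $252,585 | Halvorsen: $101,034 | Haddad: $555,687 | Ferraro: $858,789

Sum of profit-interest units: 5 + 2 + 11 + 17 = 35.
Proportional shares: Kowalski 252,585.00; Halvorsen 101,034.00; Haddad 555,687.00; Ferraro 858,789.00.
Rounded to nearest $1: Kowalski $252,585; Halvorsen $101,034; Haddad $555,687; Ferraro $858,789. Sum = $1,768,095.
Sum already equals the total — no adjustment.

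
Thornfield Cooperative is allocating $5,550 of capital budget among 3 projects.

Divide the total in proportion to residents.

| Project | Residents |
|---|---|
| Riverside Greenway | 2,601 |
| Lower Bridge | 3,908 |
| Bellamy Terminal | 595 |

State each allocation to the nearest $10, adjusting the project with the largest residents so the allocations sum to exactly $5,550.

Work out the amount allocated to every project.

Riverside Greenway: $2,030 | Lower Bridge: $3,060 | Bellamy Terminal: $460

Residents total: 7,104.
Proportional shares: Riverside Greenway 2,601/7,104 × $5,550 = 2,032.03; Lower Bridge 3,908/7,104 × $5,550 = 3,053.12; Bellamy Terminal 595/7,104 × $5,550 = 464.84.
At nearest $10: Riverside Greenway $2,030; Lower Bridge $3,050; Bellamy Terminal $460. Sum = $5,540.
Difference $5,550 − $5,540 = +$10 applied to largest residents (Lower Bridge): Lower Bridge becomes $3,060.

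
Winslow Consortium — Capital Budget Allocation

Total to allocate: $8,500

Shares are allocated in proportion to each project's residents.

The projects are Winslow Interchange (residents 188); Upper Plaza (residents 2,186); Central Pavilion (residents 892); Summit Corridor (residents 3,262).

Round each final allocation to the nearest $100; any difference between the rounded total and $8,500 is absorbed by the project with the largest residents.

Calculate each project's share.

Residents total: 6,528.
Raw shares: Winslow Interchange 188/6,528 × $8,500 = 244.79; Upper Plaza 2,186/6,528 × $8,500 = 2,846.35; Central Pavilion 892/6,528 × $8,500 = 1,161.46; Summit Corridor 3,262/6,528 × $8,500 = 4,247.40.
Rounded to nearest $100: Winslow Interchange $200; Upper Plaza $2,800; Central Pavilion $1,200; Summit Corridor $4,200. Sum = $8,400.
Difference $8,500 − $8,400 = +$100 applied to largest residents (Summit Corridor): Summit Corridor becomes $4,300.

Winslow Interchange: $200 · Upper Plaza: $2,800 · Central Pavilion: $1,200 · Summit Corridor: $4,300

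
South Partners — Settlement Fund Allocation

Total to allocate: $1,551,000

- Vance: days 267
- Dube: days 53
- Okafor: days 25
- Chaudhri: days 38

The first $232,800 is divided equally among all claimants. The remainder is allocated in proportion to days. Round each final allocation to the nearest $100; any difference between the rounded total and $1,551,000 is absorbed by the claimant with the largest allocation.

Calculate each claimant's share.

Equal tier: $232,800 ÷ 4 = $58,200 apiece.
Remainder $1,318,200 by days (total 383): Vance 918,954.05 → $919,000; Dube 182,414.10 → $182,400; Okafor 86,044.39 → $86,000; Chaudhri 130,787.47 → $130,800.
Totals: Vance $58,200 + $919,000 = $977,200; Dube $58,200 + $182,400 = $240,600; Okafor $58,200 + $86,000 = $144,200; Chaudhri $58,200 + $130,800 = $189,000.

Vance: $977,200 | Dube: $240,600 | Okafor: $144,200 | Chaudhri: $189,000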